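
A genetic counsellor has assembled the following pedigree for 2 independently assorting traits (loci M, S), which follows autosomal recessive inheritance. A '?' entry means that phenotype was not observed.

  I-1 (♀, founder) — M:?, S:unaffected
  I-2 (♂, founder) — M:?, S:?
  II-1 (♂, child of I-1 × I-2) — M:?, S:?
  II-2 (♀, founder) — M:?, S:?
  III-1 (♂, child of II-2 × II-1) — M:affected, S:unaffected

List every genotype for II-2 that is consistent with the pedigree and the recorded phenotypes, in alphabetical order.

II-2 ∈ {Mm SS, Mm Ss, Mm ss, mm SS, mm Ss, mm ss}

M/I-1 ? ·: MM|Mm|mm
M/I-2 ? ·: MM|Mm|mm
M/II-1 ? I-1×I-2: Mm|mm
M/II-2 ? ·: Mm|mm
M/III-1 aff II-2×II-1: mm
⇒ M over [I-1,I-2,II-1,II-2,III-1]: 22 consistent
S/I-1 un ·: SS|Ss
S/I-2 ? ·: SS|Ss|ss
S/II-1 ? I-1×I-2: SS|Ss|ss
S/II-2 ? ·: SS|Ss|ss
S/III-1 un II-2×II-1: SS|Ss
⇒ S over [I-1,I-2,II-1,II-2,III-1]: 45 consistent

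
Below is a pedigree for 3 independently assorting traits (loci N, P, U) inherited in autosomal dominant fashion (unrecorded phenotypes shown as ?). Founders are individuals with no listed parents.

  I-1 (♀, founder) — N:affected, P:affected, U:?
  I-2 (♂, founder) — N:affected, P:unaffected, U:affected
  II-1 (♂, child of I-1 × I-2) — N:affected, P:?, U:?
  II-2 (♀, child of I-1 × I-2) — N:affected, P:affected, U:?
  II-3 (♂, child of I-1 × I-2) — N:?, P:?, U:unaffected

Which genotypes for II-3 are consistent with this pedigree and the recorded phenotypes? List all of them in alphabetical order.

N/I-1 aff ·: Nn|NN
N/I-2 aff ·: Nn|NN
N/II-1 aff I-1×I-2: Nn|NN
N/II-2 aff I-1×I-2: Nn|NN
N/II-3 ? I-1×I-2: nn|Nn|NN
⇒ N over [I-1,I-2,II-1,II-2,II-3]: 29 consistent
P/I-1 aff ·: Pp|PP
P/I-2 un ·: pp
P/II-1 ? I-1×I-2: pp|Pp
P/II-2 aff I-1×I-2: Pp
P/II-3 ? I-1×I-2: pp|Pp
⇒ P over [I-1,I-2,II-1,II-2,II-3]: 5 consistent
U/I-1 ? ·: uu|Uu
U/I-2 aff ·: Uu
U/II-1 ? I-1×I-2: uu|Uu|UU
U/II-2 ? I-1×I-2: uu|Uu|UU
U/II-3 un I-1×I-2: uu
⇒ U over [I-1,I-2,II-1,II-2,II-3]: 13 consistent

II-3 ∈ {NN Pp uu, NN pp uu, Nn Pp uu, Nn pp uu, nn Pp uu, nn pp uu}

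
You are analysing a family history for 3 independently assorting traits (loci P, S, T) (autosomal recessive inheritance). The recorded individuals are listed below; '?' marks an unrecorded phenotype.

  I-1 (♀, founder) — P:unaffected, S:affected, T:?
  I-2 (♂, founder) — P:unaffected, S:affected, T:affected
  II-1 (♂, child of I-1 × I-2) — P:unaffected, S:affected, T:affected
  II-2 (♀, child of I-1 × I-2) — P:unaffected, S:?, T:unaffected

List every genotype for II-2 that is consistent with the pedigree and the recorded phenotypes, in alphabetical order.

II-2 ∈ {PP ss Tt, Pp ss Tt}

P/I-1 un ·: PP|Pp
P/I-2 un ·: PP|Pp
P/II-1 un I-1×I-2: PP|Pp
P/II-2 un I-1×I-2: PP|Pp
⇒ P over [I-1,I-2,II-1,II-2]: 13 consistent
S/I-1 aff ·: ss
S/I-2 aff ·: ss
S/II-1 aff I-1×I-2: ss
S/II-2 ? I-1×I-2: ss
⇒ S over [I-1,I-2,II-1,II-2]: 1 consistent
T/I-1 ? ·: Tt
T/I-2 aff ·: tt
T/II-1 aff I-1×I-2: tt
T/II-2 un I-1×I-2: Tt
⇒ T over [I-1,I-2,II-1,II-2]: 1 consistent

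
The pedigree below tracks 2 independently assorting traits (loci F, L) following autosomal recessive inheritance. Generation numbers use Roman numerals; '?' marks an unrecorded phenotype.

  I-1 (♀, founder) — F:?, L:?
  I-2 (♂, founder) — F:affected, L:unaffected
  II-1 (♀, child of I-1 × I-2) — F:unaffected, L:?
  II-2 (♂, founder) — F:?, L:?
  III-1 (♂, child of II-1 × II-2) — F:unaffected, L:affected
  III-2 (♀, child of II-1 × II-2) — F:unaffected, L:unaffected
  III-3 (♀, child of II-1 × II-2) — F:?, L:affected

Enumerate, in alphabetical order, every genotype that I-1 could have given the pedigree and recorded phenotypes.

F/I-1 ? ·: FF|Ff
F/I-2 aff ·: ff
F/II-1 un I-1×I-2: Ff
F/II-2 ? ·: FF|Ff|ff
F/III-1 un II-1×II-2: FF|Ff
F/III-2 un II-1×II-2: FF|Ff
F/III-3 ? II-1×II-2: FF|Ff|ff
⇒ F over [I-1,I-2,II-1,II-2,III-1,III-2,III-3]: 44 consistent
L/I-1 ? ·: LL|Ll|ll
L/I-2 un ·: LL|Ll
L/II-1 ? I-1×I-2: Ll|ll
L/II-2 ? ·: Ll|ll
L/III-1 aff II-1×II-2: ll
L/III-2 un II-1×II-2: LL|Ll
L/III-3 aff II-1×II-2: ll
⇒ L over [I-1,I-2,II-1,II-2,III-1,III-2,III-3]: 17 consistent

I-1 ∈ {FF LL, FF Ll, FF ll, Ff LL, Ff Ll, Ff ll}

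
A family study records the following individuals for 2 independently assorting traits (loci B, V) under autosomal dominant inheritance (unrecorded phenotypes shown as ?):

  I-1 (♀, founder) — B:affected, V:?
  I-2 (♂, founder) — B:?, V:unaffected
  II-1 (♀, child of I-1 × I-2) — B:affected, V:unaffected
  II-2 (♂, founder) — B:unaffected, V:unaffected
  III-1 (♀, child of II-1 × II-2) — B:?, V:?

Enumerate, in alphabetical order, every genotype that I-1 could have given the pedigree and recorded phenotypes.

I-1 ∈ {BB Vv, BB vv, Bb Vv, Bb vv}

B/I-1 aff ·: Bb|BB
B/I-2 ? ·: bb|Bb|BB
B/II-1 aff I-1×I-2: Bb|BB
B/II-2 un ·: bb
B/III-1 ? II-1×II-2: bb|Bb
⇒ B over [I-1,I-2,II-1,II-2,III-1]: 14 consistent
V/I-1 ? ·: vv|Vv
V/I-2 un ·: vv
V/II-1 un I-1×I-2: vv
V/II-2 un ·: vv
V/III-1 ? II-1×II-2: vv
⇒ V over [I-1,I-2,II-1,II-2,III-1]: 2 consistent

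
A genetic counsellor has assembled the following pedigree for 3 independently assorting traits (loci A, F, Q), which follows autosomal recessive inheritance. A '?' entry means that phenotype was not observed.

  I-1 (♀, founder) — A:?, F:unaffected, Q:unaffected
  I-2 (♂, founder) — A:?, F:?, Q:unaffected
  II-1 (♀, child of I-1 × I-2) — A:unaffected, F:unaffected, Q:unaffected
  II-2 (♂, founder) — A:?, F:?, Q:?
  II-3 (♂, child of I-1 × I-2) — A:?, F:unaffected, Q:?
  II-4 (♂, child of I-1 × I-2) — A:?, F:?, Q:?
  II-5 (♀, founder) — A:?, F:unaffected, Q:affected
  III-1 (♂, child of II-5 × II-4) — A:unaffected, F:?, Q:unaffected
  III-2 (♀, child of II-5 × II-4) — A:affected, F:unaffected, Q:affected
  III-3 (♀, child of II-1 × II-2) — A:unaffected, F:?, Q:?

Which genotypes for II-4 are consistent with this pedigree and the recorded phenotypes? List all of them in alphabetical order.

A/I-1 ? ·: AA|Aa|aa
A/I-2 ? ·: AA|Aa|aa
A/II-1 un I-1×I-2: AA|Aa
A/II-2 ? ·: AA|Aa|aa
A/II-3 ? I-1×I-2: AA|Aa|aa
A/II-4 ? I-1×I-2: Aa|aa
A/II-5 ? ·: Aa|aa
A/III-1 un II-5×II-4: AA|Aa
A/III-2 aff II-5×II-4: aa
A/III-3 un II-1×II-2: AA|Aa
⇒ A over [I-1,I-2,II-1,II-2,II-3,II-4,II-5,III-1,III-2,III-3]: 326 consistent
F/I-1 un ·: FF|Ff
F/I-2 ? ·: FF|Ff|ff
F/II-1 un I-1×I-2: FF|Ff
F/II-2 ? ·: FF|Ff|ff
F/II-3 un I-1×I-2: FF|Ff
F/II-4 ? I-1×I-2: FF|Ff|ff
F/II-5 un ·: FF|Ff
F/III-1 ? II-5×II-4: FF|Ff|ff
F/III-2 un II-5×II-4: FF|Ff
F/III-3 ? II-1×II-2: FF|Ff|ff
⇒ F over [I-1,I-2,II-1,II-2,II-3,II-4,II-5,III-1,III-2,III-3]: 1237 consistent
Q/I-1 un ·: QQ|Qq
Q/I-2 un ·: QQ|Qq
Q/II-1 un I-1×I-2: QQ|Qq
Q/II-2 ? ·: QQ|Qq|qq
Q/II-3 ? I-1×I-2: QQ|Qq|qq
Q/II-4 ? I-1×I-2: Qq
Q/II-5 aff ·: qq
Q/III-1 un II-5×II-4: Qq
Q/III-2 aff II-5×II-4: qq
Q/III-3 ? II-1×II-2: QQ|Qq|qq
⇒ Q over [I-1,I-2,II-1,II-2,II-3,II-4,II-5,III-1,III-2,III-3]: 77 consistent

II-4 ∈ {Aa FF Qq, Aa Ff Qq, Aa ff Qq, aa FF Qq, aa Ff Qq, aa ff Qq}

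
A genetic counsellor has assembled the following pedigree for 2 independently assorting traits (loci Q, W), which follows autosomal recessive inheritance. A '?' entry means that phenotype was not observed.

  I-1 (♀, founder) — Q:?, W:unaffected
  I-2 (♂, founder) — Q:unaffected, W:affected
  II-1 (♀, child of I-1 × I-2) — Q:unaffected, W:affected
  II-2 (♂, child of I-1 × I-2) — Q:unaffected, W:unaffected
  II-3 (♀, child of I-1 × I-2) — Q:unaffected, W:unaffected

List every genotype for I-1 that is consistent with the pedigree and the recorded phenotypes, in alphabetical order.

Q/I-1 ? ·: QQ|Qq|qq
Q/I-2 un ·: QQ|Qq
Q/II-1 un I-1×I-2: QQ|Qq
Q/II-2 un I-1×I-2: QQ|Qq
Q/II-3 un I-1×I-2: QQ|Qq
⇒ Q over [I-1,I-2,II-1,II-2,II-3]: 27 consistent
W/I-1 un ·: Ww
W/I-2 aff ·: ww
W/II-1 aff I-1×I-2: ww
W/II-2 un I-1×I-2: Ww
W/II-3 un I-1×I-2: Ww
⇒ W over [I-1,I-2,II-1,II-2,II-3]: 1 consistent

I-1 ∈ {QQ Ww, Qq Ww, qq Ww}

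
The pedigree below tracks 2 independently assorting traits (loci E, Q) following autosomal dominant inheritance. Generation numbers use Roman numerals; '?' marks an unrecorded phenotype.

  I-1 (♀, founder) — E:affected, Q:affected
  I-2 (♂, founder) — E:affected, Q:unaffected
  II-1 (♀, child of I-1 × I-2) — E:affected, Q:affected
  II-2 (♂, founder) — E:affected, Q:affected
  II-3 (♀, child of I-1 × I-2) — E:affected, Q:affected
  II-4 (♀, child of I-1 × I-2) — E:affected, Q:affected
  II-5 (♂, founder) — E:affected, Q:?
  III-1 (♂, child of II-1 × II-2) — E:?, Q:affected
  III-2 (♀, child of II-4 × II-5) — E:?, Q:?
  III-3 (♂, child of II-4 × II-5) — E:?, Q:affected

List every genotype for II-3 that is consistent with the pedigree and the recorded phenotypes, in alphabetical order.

E/I-1 aff ·: Ee|EE
E/I-2 aff ·: Ee|EE
E/II-1 aff I-1×I-2: Ee|EE
E/II-2 aff ·: Ee|EE
E/II-3 aff I-1×I-2: Ee|EE
E/II-4 aff I-1×I-2: Ee|EE
E/II-5 aff ·: Ee|EE
E/III-1 ? II-1×II-2: ee|Ee|EE
E/III-2 ? II-4×II-5: ee|Ee|EE
E/III-3 ? II-4×II-5: ee|Ee|EE
⇒ E over [I-1,I-2,II-1,II-2,II-3,II-4,II-5,III-1,III-2,III-3]: 879 consistent
Q/I-1 aff ·: Qq|QQ
Q/I-2 un ·: qq
Q/II-1 aff I-1×I-2: Qq
Q/II-2 aff ·: Qq|QQ
Q/II-3 aff I-1×I-2: Qq
Q/II-4 aff I-1×I-2: Qq
Q/II-5 ? ·: qq|Qq|QQ
Q/III-1 aff II-1×II-2: Qq|QQ
Q/III-2 ? II-4×II-5: qq|Qq|QQ
Q/III-3 aff II-4×II-5: Qq|QQ
⇒ Q over [I-1,I-2,II-1,II-2,II-3,II-4,II-5,III-1,III-2,III-3]: 96 consistent

II-3 ∈ {EE Qq, Ee Qq}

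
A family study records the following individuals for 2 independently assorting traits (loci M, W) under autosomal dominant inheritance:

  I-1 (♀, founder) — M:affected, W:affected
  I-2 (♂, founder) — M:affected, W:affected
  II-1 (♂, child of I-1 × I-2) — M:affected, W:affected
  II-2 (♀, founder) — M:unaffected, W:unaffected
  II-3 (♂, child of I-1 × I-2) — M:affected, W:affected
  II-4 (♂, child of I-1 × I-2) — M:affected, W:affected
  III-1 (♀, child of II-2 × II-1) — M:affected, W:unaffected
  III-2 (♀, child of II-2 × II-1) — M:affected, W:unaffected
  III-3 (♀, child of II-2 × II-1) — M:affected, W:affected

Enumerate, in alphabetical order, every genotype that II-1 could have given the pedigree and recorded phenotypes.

M/I-1 aff ·: Mm|MM
M/I-2 aff ·: Mm|MM
M/II-1 aff I-1×I-2: Mm|MM
M/II-2 un ·: mm
M/II-3 aff I-1×I-2: Mm|MM
M/II-4 aff I-1×I-2: Mm|MM
M/III-1 aff II-2×II-1: Mm
M/III-2 aff II-2×II-1: Mm
M/III-3 aff II-2×II-1: Mm
⇒ M over [I-1,I-2,II-1,II-2,II-3,II-4,III-1,III-2,III-3]: 25 consistent
W/I-1 aff ·: Ww|WW
W/I-2 aff ·: Ww|WW
W/II-1 aff I-1×I-2: Ww
W/II-2 un ·: ww
W/II-3 aff I-1×I-2: Ww|WW
W/II-4 aff I-1×I-2: Ww|WW
W/III-1 un II-2×II-1: ww
W/III-2 un II-2×II-1: ww
W/III-3 aff II-2×II-1: Ww
⇒ W over [I-1,I-2,II-1,II-2,II-3,II-4,III-1,III-2,III-3]: 12 consistent

II-1 ∈ {MM Ww, Mm Ww}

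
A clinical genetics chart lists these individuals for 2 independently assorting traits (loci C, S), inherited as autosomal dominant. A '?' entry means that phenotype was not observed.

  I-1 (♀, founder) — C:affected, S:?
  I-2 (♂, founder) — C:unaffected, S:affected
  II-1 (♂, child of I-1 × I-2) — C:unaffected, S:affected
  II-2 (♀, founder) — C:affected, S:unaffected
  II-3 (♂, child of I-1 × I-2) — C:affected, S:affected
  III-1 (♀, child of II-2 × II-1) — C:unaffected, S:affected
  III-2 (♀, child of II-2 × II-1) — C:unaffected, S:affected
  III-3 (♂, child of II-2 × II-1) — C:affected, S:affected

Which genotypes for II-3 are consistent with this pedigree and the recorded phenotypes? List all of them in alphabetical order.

C/I-1 aff ·: Cc
C/I-2 un ·: cc
C/II-1 un I-1×I-2: cc
C/II-2 aff ·: Cc
C/II-3 aff I-1×I-2: Cc
C/III-1 un II-2×II-1: cc
C/III-2 un II-2×II-1: cc
C/III-3 aff II-2×II-1: Cc
⇒ C over [I-1,I-2,II-1,II-2,II-3,III-1,III-2,III-3]: 1 consistent
S/I-1 ? ·: ss|Ss|SS
S/I-2 aff ·: Ss|SS
S/II-1 aff I-1×I-2: Ss|SS
S/II-2 un ·: ss
S/II-3 aff I-1×I-2: Ss|SS
S/III-1 aff II-2×II-1: Ss
S/III-2 aff II-2×II-1: Ss
S/III-3 aff II-2×II-1: Ss
⇒ S over [I-1,I-2,II-1,II-2,II-3,III-1,III-2,III-3]: 15 consistent

II-3 ∈ {Cc SS, Cc Ss}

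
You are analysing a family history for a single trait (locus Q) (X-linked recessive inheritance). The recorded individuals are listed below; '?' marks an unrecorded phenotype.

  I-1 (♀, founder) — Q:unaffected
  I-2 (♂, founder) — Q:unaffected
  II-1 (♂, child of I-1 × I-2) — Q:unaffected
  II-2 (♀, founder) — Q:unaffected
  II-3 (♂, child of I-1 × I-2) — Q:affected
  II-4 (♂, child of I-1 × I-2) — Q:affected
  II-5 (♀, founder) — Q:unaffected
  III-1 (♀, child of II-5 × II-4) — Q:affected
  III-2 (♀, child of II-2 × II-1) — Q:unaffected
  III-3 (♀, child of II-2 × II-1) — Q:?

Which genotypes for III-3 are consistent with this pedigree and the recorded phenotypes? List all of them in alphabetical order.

III-3 ∈ {X^QX^Q, X^QX^q}

Q/I-1 un ·: X^QX^q
Q/I-2 un ·: X^QY
Q/II-1 un I-1×I-2: X^QY
Q/II-2 un ·: X^QX^Q|X^QX^q
Q/II-3 aff I-1×I-2: X^qY
Q/II-4 aff I-1×I-2: X^qY
Q/II-5 un ·: X^QX^q
Q/III-1 aff II-5×II-4: X^qX^q
Q/III-2 un II-2×II-1: X^QX^Q|X^QX^q
Q/III-3 ? II-2×II-1: X^QX^Q|X^QX^q
⇒ Q over [I-1,I-2,II-1,II-2,II-3,II-4,II-5,III-1,III-2,III-3]: 5 consistent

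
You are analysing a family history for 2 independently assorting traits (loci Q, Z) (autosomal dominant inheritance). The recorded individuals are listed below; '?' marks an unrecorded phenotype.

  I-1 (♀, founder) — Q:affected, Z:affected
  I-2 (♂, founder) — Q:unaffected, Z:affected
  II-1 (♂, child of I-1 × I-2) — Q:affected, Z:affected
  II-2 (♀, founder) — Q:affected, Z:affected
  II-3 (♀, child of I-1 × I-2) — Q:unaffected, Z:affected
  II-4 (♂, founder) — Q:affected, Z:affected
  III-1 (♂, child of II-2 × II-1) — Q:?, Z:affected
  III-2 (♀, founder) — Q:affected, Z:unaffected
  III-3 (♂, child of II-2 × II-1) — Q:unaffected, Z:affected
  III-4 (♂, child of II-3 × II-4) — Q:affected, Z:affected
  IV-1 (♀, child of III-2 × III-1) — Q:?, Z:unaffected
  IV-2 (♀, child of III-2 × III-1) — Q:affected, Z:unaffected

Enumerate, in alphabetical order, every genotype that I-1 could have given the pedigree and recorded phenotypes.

Q/I-1 aff ·: Qq
Q/I-2 un ·: qq
Q/II-1 aff I-1×I-2: Qq
Q/II-2 aff ·: Qq
Q/II-3 un I-1×I-2: qq
Q/II-4 aff ·: Qq|QQ
Q/III-1 ? II-2×II-1: qq|Qq|QQ
Q/III-2 aff ·: Qq|QQ
Q/III-3 un II-2×II-1: qq
Q/III-4 aff II-3×II-4: Qq
Q/IV-1 ? III-2×III-1: qq|Qq|QQ
Q/IV-2 aff III-2×III-1: Qq|QQ
⇒ Q over [I-1,I-2,II-1,II-2,II-3,II-4,III-1,III-2,III-3,III-4,IV-1,IV-2]: 36 consistent
Z/I-1 aff ·: Zz|ZZ
Z/I-2 aff ·: Zz|ZZ
Z/II-1 aff I-1×I-2: Zz|ZZ
Z/II-2 aff ·: Zz|ZZ
Z/II-3 aff I-1×I-2: Zz|ZZ
Z/II-4 aff ·: Zz|ZZ
Z/III-1 aff II-2×II-1: Zz
Z/III-2 un ·: zz
Z/III-3 aff II-2×II-1: Zz|ZZ
Z/III-4 aff II-3×II-4: Zz|ZZ
Z/IV-1 un III-2×III-1: zz
Z/IV-2 un III-2×III-1: zz
⇒ Z over [I-1,I-2,II-1,II-2,II-3,II-4,III-1,III-2,III-3,III-4,IV-1,IV-2]: 132 consistent

I-1 ∈ {Qq ZZ, Qq Zz}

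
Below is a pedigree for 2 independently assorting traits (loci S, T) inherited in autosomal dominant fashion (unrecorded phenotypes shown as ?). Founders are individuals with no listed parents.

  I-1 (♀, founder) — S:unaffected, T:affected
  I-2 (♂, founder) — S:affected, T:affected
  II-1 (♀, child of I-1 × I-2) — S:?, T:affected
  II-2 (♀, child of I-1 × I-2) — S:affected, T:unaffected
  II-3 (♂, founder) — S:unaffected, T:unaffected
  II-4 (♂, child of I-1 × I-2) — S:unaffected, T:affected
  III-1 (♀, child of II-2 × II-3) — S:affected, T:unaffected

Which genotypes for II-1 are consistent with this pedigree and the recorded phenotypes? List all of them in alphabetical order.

S/I-1 un ·: ss
S/I-2 aff ·: Ss
S/II-1 ? I-1×I-2: ss|Ss
S/II-2 aff I-1×I-2: Ss
S/II-3 un ·: ss
S/II-4 un I-1×I-2: ss
S/III-1 aff II-2×II-3: Ss
⇒ S over [I-1,I-2,II-1,II-2,II-3,II-4,III-1]: 2 consistent
T/I-1 aff ·: Tt
T/I-2 aff ·: Tt
T/II-1 aff I-1×I-2: Tt|TT
T/II-2 un I-1×I-2: tt
T/II-3 un ·: tt
T/II-4 aff I-1×I-2: Tt|TT
T/III-1 un II-2×II-3: tt
⇒ T over [I-1,I-2,II-1,II-2,II-3,II-4,III-1]: 4 consistent

II-1 ∈ {Ss TT, Ss Tt, ss TT, ss Tt}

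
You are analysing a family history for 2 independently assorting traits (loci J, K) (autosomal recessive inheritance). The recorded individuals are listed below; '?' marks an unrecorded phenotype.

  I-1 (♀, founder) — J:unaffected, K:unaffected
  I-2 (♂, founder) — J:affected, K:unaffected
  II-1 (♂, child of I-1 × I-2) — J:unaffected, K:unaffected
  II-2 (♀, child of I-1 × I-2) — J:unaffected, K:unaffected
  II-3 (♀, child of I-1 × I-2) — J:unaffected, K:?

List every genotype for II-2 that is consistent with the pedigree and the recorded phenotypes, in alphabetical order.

II-2 ∈ {Jj KK, Jj Kk}

J/I-1 un ·: JJ|Jj
J/I-2 aff ·: jj
J/II-1 un I-1×I-2: Jj
J/II-2 un I-1×I-2: Jj
J/II-3 un I-1×I-2: Jj
⇒ J over [I-1,I-2,II-1,II-2,II-3]: 2 consistent
K/I-1 un ·: KK|Kk
K/I-2 un ·: KK|Kk
K/II-1 un I-1×I-2: KK|Kk
K/II-2 un I-1×I-2: KK|Kk
K/II-3 ? I-1×I-2: KK|Kk|kk
⇒ K over [I-1,I-2,II-1,II-2,II-3]: 29 consistent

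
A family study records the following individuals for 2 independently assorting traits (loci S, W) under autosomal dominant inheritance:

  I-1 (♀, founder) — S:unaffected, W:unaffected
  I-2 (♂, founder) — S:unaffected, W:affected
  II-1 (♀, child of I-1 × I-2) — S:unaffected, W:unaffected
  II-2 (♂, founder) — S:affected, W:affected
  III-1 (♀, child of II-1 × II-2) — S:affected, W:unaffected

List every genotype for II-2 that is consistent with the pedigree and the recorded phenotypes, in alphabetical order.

II-2 ∈ {SS Ww, Ss Ww}

S/I-1 un ·: ss
S/I-2 un ·: ss
S/II-1 un I-1×I-2: ss
S/II-2 aff ·: Ss|SS
S/III-1 aff II-1×II-2: Ss
⇒ S over [I-1,I-2,II-1,II-2,III-1]: 2 consistent
W/I-1 un ·: ww
W/I-2 aff ·: Ww
W/II-1 un I-1×I-2: ww
W/II-2 aff ·: Ww
W/III-1 un II-1×II-2: ww
⇒ W over [I-1,I-2,II-1,II-2,III-1]: 1 consistent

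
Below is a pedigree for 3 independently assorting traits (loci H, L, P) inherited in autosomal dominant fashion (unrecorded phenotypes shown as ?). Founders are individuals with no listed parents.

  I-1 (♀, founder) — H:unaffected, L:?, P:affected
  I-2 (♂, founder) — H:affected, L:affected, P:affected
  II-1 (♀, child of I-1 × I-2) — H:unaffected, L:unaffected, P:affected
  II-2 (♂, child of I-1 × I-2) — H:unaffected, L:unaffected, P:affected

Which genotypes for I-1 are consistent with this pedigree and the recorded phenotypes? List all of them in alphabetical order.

I-1 ∈ {hh Ll PP, hh Ll Pp, hh ll PP, hh ll Pp}

H/I-1 un ·: hh
H/I-2 aff ·: Hh
H/II-1 un I-1×I-2: hh
H/II-2 un I-1×I-2: hh
⇒ H over [I-1,I-2,II-1,II-2]: 1 consistent
L/I-1 ? ·: ll|Ll
L/I-2 aff ·: Ll
L/II-1 un I-1×I-2: ll
L/II-2 un I-1×I-2: ll
⇒ L over [I-1,I-2,II-1,II-2]: 2 consistent
P/I-1 aff ·: Pp|PP
P/I-2 aff ·: Pp|PP
P/II-1 aff I-1×I-2: Pp|PP
P/II-2 aff I-1×I-2: Pp|PP
⇒ P over [I-1,I-2,II-1,II-2]: 13 consistent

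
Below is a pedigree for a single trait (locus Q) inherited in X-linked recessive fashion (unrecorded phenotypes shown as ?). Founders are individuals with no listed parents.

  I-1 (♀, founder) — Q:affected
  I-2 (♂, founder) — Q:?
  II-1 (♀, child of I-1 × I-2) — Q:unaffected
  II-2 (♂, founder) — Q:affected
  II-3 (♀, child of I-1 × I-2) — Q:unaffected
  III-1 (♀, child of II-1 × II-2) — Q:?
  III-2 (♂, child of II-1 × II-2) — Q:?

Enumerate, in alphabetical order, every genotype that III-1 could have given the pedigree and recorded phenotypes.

Q/I-1 aff ·: X^qX^q
Q/I-2 ? ·: X^QY
Q/II-1 un I-1×I-2: X^QX^q
Q/II-2 aff ·: X^qY
Q/II-3 un I-1×I-2: X^QX^q
Q/III-1 ? II-1×II-2: X^QX^q|X^qX^q
Q/III-2 ? II-1×II-2: X^QY|X^qY
⇒ Q over [I-1,I-2,II-1,II-2,II-3,III-1,III-2]: 4 consistent

III-1 ∈ {X^QX^q, X^qX^q}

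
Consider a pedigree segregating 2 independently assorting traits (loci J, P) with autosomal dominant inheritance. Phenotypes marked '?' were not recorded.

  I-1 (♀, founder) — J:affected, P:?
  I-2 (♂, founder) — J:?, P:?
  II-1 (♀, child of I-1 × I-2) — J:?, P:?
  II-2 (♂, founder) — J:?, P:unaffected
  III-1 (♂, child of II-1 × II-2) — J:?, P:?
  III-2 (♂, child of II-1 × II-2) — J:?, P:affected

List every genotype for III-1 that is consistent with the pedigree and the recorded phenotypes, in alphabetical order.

III-1 ∈ {JJ Pp, JJ pp, Jj Pp, Jj pp, jj Pp, jj pp}

J/I-1 aff ·: Jj|JJ
J/I-2 ? ·: jj|Jj|JJ
J/II-1 ? I-1×I-2: jj|Jj|JJ
J/II-2 ? ·: jj|Jj|JJ
J/III-1 ? II-1×II-2: jj|Jj|JJ
J/III-2 ? II-1×II-2: jj|Jj|JJ
⇒ J over [I-1,I-2,II-1,II-2,III-1,III-2]: 121 consistent
P/I-1 ? ·: pp|Pp|PP
P/I-2 ? ·: pp|Pp|PP
P/II-1 ? I-1×I-2: Pp|PP
P/II-2 un ·: pp
P/III-1 ? II-1×II-2: pp|Pp
P/III-2 aff II-1×II-2: Pp
⇒ P over [I-1,I-2,II-1,II-2,III-1,III-2]: 18 consistent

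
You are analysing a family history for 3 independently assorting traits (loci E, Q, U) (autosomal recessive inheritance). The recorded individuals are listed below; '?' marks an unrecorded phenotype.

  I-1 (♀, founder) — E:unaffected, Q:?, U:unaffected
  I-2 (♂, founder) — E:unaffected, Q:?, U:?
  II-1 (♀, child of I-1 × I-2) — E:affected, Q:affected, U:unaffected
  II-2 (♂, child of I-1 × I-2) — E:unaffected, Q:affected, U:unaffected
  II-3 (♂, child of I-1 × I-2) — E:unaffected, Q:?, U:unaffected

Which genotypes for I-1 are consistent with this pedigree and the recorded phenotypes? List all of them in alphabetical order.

I-1 ∈ {Ee Qq UU, Ee Qq Uu, Ee qq UU, Ee qq Uu}

E/I-1 un ·: Ee
E/I-2 un ·: Ee
E/II-1 aff I-1×I-2: ee
E/II-2 un I-1×I-2: EE|Ee
E/II-3 un I-1×I-2: EE|Ee
⇒ E over [I-1,I-2,II-1,II-2,II-3]: 4 consistent
Q/I-1 ? ·: Qq|qq
Q/I-2 ? ·: Qq|qq
Q/II-1 aff I-1×I-2: qq
Q/II-2 aff I-1×I-2: qq
Q/II-3 ? I-1×I-2: QQ|Qq|qq
⇒ Q over [I-1,I-2,II-1,II-2,II-3]: 8 consistent
U/I-1 un ·: UU|Uu
U/I-2 ? ·: UU|Uu|uu
U/II-1 un I-1×I-2: UU|Uu
U/II-2 un I-1×I-2: UU|Uu
U/II-3 un I-1×I-2: UU|Uu
⇒ U over [I-1,I-2,II-1,II-2,II-3]: 27 consistent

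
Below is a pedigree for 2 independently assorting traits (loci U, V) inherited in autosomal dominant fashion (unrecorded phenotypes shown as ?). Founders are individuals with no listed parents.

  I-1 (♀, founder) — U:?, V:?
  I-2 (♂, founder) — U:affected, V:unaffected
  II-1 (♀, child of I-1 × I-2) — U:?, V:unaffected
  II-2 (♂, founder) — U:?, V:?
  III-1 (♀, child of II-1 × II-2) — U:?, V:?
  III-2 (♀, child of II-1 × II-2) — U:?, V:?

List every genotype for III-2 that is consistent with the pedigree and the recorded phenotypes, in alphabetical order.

U/I-1 ? ·: uu|Uu|UU
U/I-2 aff ·: Uu|UU
U/II-1 ? I-1×I-2: uu|Uu|UU
U/II-2 ? ·: uu|Uu|UU
U/III-1 ? II-1×II-2: uu|Uu|UU
U/III-2 ? II-1×II-2: uu|Uu|UU
⇒ U over [I-1,I-2,II-1,II-2,III-1,III-2]: 121 consistent
V/I-1 ? ·: vv|Vv
V/I-2 un ·: vv
V/II-1 un I-1×I-2: vv
V/II-2 ? ·: vv|Vv|VV
V/III-1 ? II-1×II-2: vv|Vv
V/III-2 ? II-1×II-2: vv|Vv
⇒ V over [I-1,I-2,II-1,II-2,III-1,III-2]: 12 consistent

III-2 ∈ {UU Vv, UU vv, Uu Vv, Uu vv, uu Vv, uu vv}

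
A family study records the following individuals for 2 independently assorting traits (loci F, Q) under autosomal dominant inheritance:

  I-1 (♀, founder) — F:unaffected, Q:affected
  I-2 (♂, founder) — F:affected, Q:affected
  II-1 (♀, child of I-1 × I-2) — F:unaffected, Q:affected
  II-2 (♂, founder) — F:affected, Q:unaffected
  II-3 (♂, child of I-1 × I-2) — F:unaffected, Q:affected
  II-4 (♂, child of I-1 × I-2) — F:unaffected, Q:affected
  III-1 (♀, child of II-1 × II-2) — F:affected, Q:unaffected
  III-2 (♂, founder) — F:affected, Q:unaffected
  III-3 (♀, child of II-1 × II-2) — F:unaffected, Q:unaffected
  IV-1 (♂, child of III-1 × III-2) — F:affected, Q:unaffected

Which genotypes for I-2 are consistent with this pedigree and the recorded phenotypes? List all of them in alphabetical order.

F/I-1 un ·: ff
F/I-2 aff ·: Ff
F/II-1 un I-1×I-2: ff
F/II-2 aff ·: Ff
F/II-3 un I-1×I-2: ff
F/II-4 un I-1×I-2: ff
F/III-1 aff II-1×II-2: Ff
F/III-2 aff ·: Ff|FF
F/III-3 un II-1×II-2: ff
F/IV-1 aff III-1×III-2: Ff|FF
⇒ F over [I-1,I-2,II-1,II-2,II-3,II-4,III-1,III-2,III-3,IV-1]: 4 consistent
Q/I-1 aff ·: Qq|QQ
Q/I-2 aff ·: Qq|QQ
Q/II-1 aff I-1×I-2: Qq
Q/II-2 un ·: qq
Q/II-3 aff I-1×I-2: Qq|QQ
Q/II-4 aff I-1×I-2: Qq|QQ
Q/III-1 un II-1×II-2: qq
Q/III-2 un ·: qq
Q/III-3 un II-1×II-2: qq
Q/IV-1 un III-1×III-2: qq
⇒ Q over [I-1,I-2,II-1,II-2,II-3,II-4,III-1,III-2,III-3,IV-1]: 12 consistent

I-2 ∈ {Ff QQ, Ff Qq}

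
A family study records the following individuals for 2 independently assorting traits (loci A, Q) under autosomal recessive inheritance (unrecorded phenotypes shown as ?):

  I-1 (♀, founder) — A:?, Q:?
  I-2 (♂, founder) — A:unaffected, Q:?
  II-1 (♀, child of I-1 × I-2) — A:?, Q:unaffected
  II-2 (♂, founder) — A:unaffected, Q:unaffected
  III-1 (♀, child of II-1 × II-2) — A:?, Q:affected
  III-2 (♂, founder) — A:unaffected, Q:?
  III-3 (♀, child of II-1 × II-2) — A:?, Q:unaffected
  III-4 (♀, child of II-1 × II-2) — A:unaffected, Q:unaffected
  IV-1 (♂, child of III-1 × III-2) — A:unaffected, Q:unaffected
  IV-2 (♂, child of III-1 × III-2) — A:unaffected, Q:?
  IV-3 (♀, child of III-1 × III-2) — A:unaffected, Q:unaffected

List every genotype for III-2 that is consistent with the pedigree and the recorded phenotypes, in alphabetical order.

A/I-1 ? ·: AA|Aa|aa
A/I-2 un ·: AA|Aa
A/II-1 ? I-1×I-2: AA|Aa|aa
A/II-2 un ·: AA|Aa
A/III-1 ? II-1×II-2: AA|Aa|aa
A/III-2 un ·: AA|Aa
A/III-3 ? II-1×II-2: AA|Aa|aa
A/III-4 un II-1×II-2: AA|Aa
A/IV-1 un III-1×III-2: AA|Aa
A/IV-2 un III-1×III-2: AA|Aa
A/IV-3 un III-1×III-2: AA|Aa
⇒ A over [I-1,I-2,II-1,II-2,III-1,III-2,III-3,III-4,IV-1,IV-2,IV-3]: 1850 consistent
Q/I-1 ? ·: QQ|Qq|qq
Q/I-2 ? ·: QQ|Qq|qq
Q/II-1 un I-1×I-2: Qq
Q/II-2 un ·: Qq
Q/III-1 aff II-1×II-2: qq
Q/III-2 ? ·: QQ|Qq
Q/III-3 un II-1×II-2: QQ|Qq
Q/III-4 un II-1×II-2: QQ|Qq
Q/IV-1 un III-1×III-2: Qq
Q/IV-2 ? III-1×III-2: Qq|qq
Q/IV-3 un III-1×III-2: Qq
⇒ Q over [I-1,I-2,II-1,II-2,III-1,III-2,III-3,III-4,IV-1,IV-2,IV-3]: 84 consistent

III-2 ∈ {AA QQ, AA Qq, Aa QQ, Aa Qq}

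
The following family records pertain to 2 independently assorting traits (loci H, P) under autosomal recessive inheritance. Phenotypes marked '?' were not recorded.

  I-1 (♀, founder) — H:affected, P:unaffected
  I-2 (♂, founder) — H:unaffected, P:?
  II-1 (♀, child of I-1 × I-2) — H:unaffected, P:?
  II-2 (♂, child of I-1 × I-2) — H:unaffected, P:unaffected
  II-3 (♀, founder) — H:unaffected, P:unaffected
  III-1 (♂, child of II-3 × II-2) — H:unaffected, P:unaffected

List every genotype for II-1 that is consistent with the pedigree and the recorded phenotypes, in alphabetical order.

II-1 ∈ {Hh PP, Hh Pp, Hh pp}

H/I-1 aff ·: hh
H/I-2 un ·: HH|Hh
H/II-1 un I-1×I-2: Hh
H/II-2 un I-1×I-2: Hh
H/II-3 un ·: HH|Hh
H/III-1 un II-3×II-2: HH|Hh
⇒ H over [I-1,I-2,II-1,II-2,II-3,III-1]: 8 consistent
P/I-1 un ·: PP|Pp
P/I-2 ? ·: PP|Pp|pp
P/II-1 ? I-1×I-2: PP|Pp|pp
P/II-2 un I-1×I-2: PP|Pp
P/II-3 un ·: PP|Pp
P/III-1 un II-3×II-2: PP|Pp
⇒ P over [I-1,I-2,II-1,II-2,II-3,III-1]: 64 consistent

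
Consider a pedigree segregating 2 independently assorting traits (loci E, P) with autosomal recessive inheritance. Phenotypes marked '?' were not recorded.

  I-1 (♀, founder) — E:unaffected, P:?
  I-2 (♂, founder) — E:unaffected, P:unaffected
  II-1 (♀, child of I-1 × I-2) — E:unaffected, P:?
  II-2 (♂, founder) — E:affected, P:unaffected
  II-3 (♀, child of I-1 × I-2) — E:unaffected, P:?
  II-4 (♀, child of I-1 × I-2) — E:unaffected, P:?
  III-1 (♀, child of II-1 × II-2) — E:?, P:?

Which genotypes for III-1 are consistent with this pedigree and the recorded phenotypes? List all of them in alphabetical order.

E/I-1 un ·: EE|Ee
E/I-2 un ·: EE|Ee
E/II-1 un I-1×I-2: EE|Ee
E/II-2 aff ·: ee
E/II-3 un I-1×I-2: EE|Ee
E/II-4 un I-1×I-2: EE|Ee
E/III-1 ? II-1×II-2: Ee|ee
⇒ E over [I-1,I-2,II-1,II-2,II-3,II-4,III-1]: 37 consistent
P/I-1 ? ·: PP|Pp|pp
P/I-2 un ·: PP|Pp
P/II-1 ? I-1×I-2: PP|Pp|pp
P/II-2 un ·: PP|Pp
P/II-3 ? I-1×I-2: PP|Pp|pp
P/II-4 ? I-1×I-2: PP|Pp|pp
P/III-1 ? II-1×II-2: PP|Pp|pp
⇒ P over [I-1,I-2,II-1,II-2,II-3,II-4,III-1]: 203 consistent

III-1 ∈ {Ee PP, Ee Pp, Ee pp, ee PP, ee Pp, ee pp}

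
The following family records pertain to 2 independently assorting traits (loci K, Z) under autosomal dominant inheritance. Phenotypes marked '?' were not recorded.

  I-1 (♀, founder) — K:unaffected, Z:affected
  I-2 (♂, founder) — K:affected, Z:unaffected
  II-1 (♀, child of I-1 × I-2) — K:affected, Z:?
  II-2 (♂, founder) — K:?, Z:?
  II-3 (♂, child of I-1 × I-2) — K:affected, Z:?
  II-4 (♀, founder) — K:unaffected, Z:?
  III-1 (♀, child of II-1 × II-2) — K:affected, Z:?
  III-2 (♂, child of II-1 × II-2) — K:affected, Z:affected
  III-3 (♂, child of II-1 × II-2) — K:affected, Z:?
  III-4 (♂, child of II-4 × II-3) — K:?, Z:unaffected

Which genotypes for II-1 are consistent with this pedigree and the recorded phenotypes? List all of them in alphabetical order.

K/I-1 un ·: kk
K/I-2 aff ·: Kk|KK
K/II-1 aff I-1×I-2: Kk
K/II-2 ? ·: kk|Kk|KK
K/II-3 aff I-1×I-2: Kk
K/II-4 un ·: kk
K/III-1 aff II-1×II-2: Kk|KK
K/III-2 aff II-1×II-2: Kk|KK
K/III-3 aff II-1×II-2: Kk|KK
K/III-4 ? II-4×II-3: kk|Kk
⇒ K over [I-1,I-2,II-1,II-2,II-3,II-4,III-1,III-2,III-3,III-4]: 68 consistent
Z/I-1 aff ·: Zz|ZZ
Z/I-2 un ·: zz
Z/II-1 ? I-1×I-2: zz|Zz
Z/II-2 ? ·: zz|Zz|ZZ
Z/II-3 ? I-1×I-2: zz|Zz
Z/II-4 ? ·: zz|Zz
Z/III-1 ? II-1×II-2: zz|Zz|ZZ
Z/III-2 aff II-1×II-2: Zz|ZZ
Z/III-3 ? II-1×II-2: zz|Zz|ZZ
Z/III-4 un II-4×II-3: zz
⇒ Z over [I-1,I-2,II-1,II-2,II-3,II-4,III-1,III-2,III-3,III-4]: 200 consistent

II-1 ∈ {Kk Zz, Kk zz}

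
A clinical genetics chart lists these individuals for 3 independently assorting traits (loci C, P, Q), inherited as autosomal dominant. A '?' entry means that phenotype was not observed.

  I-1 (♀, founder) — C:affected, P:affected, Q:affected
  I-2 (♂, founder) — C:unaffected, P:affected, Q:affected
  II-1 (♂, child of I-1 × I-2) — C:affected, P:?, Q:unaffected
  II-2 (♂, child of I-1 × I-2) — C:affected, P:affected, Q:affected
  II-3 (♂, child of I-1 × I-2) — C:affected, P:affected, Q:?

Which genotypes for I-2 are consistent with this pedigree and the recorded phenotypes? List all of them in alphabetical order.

C/I-1 aff ·: Cc|CC
C/I-2 un ·: cc
C/II-1 aff I-1×I-2: Cc
C/II-2 aff I-1×I-2: Cc
C/II-3 aff I-1×I-2: Cc
⇒ C over [I-1,I-2,II-1,II-2,II-3]: 2 consistent
P/I-1 aff ·: Pp|PP
P/I-2 aff ·: Pp|PP
P/II-1 ? I-1×I-2: pp|Pp|PP
P/II-2 aff I-1×I-2: Pp|PP
P/II-3 aff I-1×I-2: Pp|PP
⇒ P over [I-1,I-2,II-1,II-2,II-3]: 29 consistent
Q/I-1 aff ·: Qq
Q/I-2 aff ·: Qq
Q/II-1 un I-1×I-2: qq
Q/II-2 aff I-1×I-2: Qq|QQ
Q/II-3 ? I-1×I-2: qq|Qq|QQ
⇒ Q over [I-1,I-2,II-1,II-2,II-3]: 6 consistent

I-2 ∈ {cc PP Qq, cc Pp Qq}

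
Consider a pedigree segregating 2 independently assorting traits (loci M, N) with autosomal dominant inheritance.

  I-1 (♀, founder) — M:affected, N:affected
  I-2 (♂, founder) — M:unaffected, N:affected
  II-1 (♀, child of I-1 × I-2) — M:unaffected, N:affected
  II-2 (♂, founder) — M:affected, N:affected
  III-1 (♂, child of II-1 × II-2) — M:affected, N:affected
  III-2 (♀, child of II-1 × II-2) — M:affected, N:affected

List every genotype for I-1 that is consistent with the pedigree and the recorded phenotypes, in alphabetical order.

I-1 ∈ {Mm NN, Mm Nn}

M/I-1 aff ·: Mm
M/I-2 un ·: mm
M/II-1 un I-1×I-2: mm
M/II-2 aff ·: Mm|MM
M/III-1 aff II-1×II-2: Mm
M/III-2 aff II-1×II-2: Mm
⇒ M over [I-1,I-2,II-1,II-2,III-1,III-2]: 2 consistent
N/I-1 aff ·: Nn|NN
N/I-2 aff ·: Nn|NN
N/II-1 aff I-1×I-2: Nn|NN
N/II-2 aff ·: Nn|NN
N/III-1 aff II-1×II-2: Nn|NN
N/III-2 aff II-1×II-2: Nn|NN
⇒ N over [I-1,I-2,II-1,II-2,III-1,III-2]: 44 consistent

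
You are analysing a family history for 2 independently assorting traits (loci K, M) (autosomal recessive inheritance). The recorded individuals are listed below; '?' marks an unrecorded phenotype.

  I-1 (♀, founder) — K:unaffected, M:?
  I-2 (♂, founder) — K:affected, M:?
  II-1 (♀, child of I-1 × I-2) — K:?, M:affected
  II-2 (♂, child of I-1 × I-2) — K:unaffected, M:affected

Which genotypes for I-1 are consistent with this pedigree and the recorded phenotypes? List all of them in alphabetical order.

I-1 ∈ {KK Mm, KK mm, Kk Mm, Kk mm}

K/I-1 un ·: KK|Kk
K/I-2 aff ·: kk
K/II-1 ? I-1×I-2: Kk|kk
K/II-2 un I-1×I-2: Kk
⇒ K over [I-1,I-2,II-1,II-2]: 3 consistent
M/I-1 ? ·: Mm|mm
M/I-2 ? ·: Mm|mm
M/II-1 aff I-1×I-2: mm
M/II-2 aff I-1×I-2: mm
⇒ M over [I-1,I-2,II-1,II-2]: 4 consistent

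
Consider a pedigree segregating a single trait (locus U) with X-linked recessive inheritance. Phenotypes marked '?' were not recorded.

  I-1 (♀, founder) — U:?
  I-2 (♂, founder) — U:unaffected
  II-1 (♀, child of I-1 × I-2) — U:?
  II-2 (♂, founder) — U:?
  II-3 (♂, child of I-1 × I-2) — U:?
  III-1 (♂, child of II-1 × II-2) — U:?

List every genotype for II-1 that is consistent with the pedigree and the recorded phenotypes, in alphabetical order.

U/I-1 ? ·: X^UX^U|X^UX^u|X^uX^u
U/I-2 un ·: X^UY
U/II-1 ? I-1×I-2: X^UX^U|X^UX^u
U/II-2 ? ·: X^UY|X^uY
U/II-3 ? I-1×I-2: X^UY|X^uY
U/III-1 ? II-1×II-2: X^UY|X^uY
⇒ U over [I-1,I-2,II-1,II-2,II-3,III-1]: 18 consistent

II-1 ∈ {X^UX^U, X^UX^u}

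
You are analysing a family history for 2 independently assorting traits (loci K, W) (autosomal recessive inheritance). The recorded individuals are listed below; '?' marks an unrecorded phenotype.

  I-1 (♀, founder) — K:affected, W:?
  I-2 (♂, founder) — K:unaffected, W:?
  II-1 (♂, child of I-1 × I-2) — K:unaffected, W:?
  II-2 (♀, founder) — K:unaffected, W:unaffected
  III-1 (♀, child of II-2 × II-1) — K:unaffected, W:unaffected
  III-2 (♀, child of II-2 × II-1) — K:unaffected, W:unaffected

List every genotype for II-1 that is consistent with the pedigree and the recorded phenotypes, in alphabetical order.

II-1 ∈ {Kk WW, Kk Ww, Kk ww}

K/I-1 aff ·: kk
K/I-2 un ·: KK|Kk
K/II-1 un I-1×I-2: Kk
K/II-2 un ·: KK|Kk
K/III-1 un II-2×II-1: KK|Kk
K/III-2 un II-2×II-1: KK|Kk
⇒ K over [I-1,I-2,II-1,II-2,III-1,III-2]: 16 consistent
W/I-1 ? ·: WW|Ww|ww
W/I-2 ? ·: WW|Ww|ww
W/II-1 ? I-1×I-2: WW|Ww|ww
W/II-2 un ·: WW|Ww
W/III-1 un II-2×II-1: WW|Ww
W/III-2 un II-2×II-1: WW|Ww
⇒ W over [I-1,I-2,II-1,II-2,III-1,III-2]: 84 consistent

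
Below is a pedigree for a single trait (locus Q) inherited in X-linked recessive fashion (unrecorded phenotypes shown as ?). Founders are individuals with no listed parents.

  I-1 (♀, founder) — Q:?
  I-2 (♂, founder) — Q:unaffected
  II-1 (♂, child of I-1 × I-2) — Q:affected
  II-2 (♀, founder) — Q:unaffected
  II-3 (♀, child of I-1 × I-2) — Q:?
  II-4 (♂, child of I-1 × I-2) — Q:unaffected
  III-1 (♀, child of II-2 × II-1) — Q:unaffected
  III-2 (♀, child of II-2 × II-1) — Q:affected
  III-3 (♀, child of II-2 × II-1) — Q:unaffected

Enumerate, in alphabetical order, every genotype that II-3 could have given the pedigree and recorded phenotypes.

Q/I-1 ? ·: X^QX^q
Q/I-2 un ·: X^QY
Q/II-1 aff I-1×I-2: X^qY
Q/II-2 un ·: X^QX^q
Q/II-3 ? I-1×I-2: X^QX^Q|X^QX^q
Q/II-4 un I-1×I-2: X^QY
Q/III-1 un II-2×II-1: X^QX^q
Q/III-2 aff II-2×II-1: X^qX^q
Q/III-3 un II-2×II-1: X^QX^q
⇒ Q over [I-1,I-2,II-1,II-2,II-3,II-4,III-1,III-2,III-3]: 2 consistent

II-3 ∈ {X^QX^Q, X^QX^q}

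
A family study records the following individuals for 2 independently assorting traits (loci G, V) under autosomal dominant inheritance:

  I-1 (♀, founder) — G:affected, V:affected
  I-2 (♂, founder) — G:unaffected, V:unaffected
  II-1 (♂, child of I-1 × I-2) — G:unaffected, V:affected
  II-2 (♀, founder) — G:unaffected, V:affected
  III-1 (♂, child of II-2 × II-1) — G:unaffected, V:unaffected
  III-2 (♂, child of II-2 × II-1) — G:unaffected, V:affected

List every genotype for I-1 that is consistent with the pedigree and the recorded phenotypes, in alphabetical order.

I-1 ∈ {Gg VV, Gg Vv}

G/I-1 aff ·: Gg
G/I-2 un ·: gg
G/II-1 un I-1×I-2: gg
G/II-2 un ·: gg
G/III-1 un II-2×II-1: gg
G/III-2 un II-2×II-1: gg
⇒ G over [I-1,I-2,II-1,II-2,III-1,III-2]: 1 consistent
V/I-1 aff ·: Vv|VV
V/I-2 un ·: vv
V/II-1 aff I-1×I-2: Vv
V/II-2 aff ·: Vv
V/III-1 un II-2×II-1: vv
V/III-2 aff II-2×II-1: Vv|VV
⇒ V over [I-1,I-2,II-1,II-2,III-1,III-2]: 4 consistent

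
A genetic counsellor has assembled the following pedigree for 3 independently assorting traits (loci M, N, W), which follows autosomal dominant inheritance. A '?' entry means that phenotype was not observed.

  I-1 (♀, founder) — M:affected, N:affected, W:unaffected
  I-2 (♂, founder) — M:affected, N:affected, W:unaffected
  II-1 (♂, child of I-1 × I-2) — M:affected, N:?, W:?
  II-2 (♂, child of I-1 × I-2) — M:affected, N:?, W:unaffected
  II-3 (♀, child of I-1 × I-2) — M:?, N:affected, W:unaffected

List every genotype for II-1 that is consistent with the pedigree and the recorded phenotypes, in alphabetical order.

II-1 ∈ {MM NN ww, MM Nn ww, MM nn ww, Mm NN ww, Mm Nn ww, Mm nn ww}

M/I-1 aff ·: Mm|MM
M/I-2 aff ·: Mm|MM
M/II-1 aff I-1×I-2: Mm|MM
M/II-2 aff I-1×I-2: Mm|MM
M/II-3 ? I-1×I-2: mm|Mm|MM
⇒ M over [I-1,I-2,II-1,II-2,II-3]: 29 consistent
N/I-1 aff ·: Nn|NN
N/I-2 aff ·: Nn|NN
N/II-1 ? I-1×I-2: nn|Nn|NN
N/II-2 ? I-1×I-2: nn|Nn|NN
N/II-3 aff I-1×I-2: Nn|NN
⇒ N over [I-1,I-2,II-1,II-2,II-3]: 35 consistent
W/I-1 un ·: ww
W/I-2 un ·: ww
W/II-1 ? I-1×I-2: ww
W/II-2 un I-1×I-2: ww
W/II-3 un I-1×I-2: ww
⇒ W over [I-1,I-2,II-1,II-2,II-3]: 1 consistent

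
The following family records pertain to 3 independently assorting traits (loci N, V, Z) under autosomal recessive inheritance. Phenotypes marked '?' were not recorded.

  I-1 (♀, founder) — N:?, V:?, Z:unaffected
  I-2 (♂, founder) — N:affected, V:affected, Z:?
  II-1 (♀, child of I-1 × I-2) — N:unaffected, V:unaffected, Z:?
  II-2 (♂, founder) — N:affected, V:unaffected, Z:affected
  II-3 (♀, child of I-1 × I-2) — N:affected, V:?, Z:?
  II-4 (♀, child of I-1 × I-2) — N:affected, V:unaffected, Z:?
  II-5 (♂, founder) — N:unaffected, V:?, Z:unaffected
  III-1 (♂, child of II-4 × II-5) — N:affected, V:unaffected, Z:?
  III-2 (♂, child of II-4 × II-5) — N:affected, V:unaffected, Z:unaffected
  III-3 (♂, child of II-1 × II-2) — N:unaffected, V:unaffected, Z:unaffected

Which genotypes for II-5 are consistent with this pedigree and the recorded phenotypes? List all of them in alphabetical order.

N/I-1 ? ·: Nn
N/I-2 aff ·: nn
N/II-1 un I-1×I-2: Nn
N/II-2 aff ·: nn
N/II-3 aff I-1×I-2: nn
N/II-4 aff I-1×I-2: nn
N/II-5 un ·: Nn
N/III-1 aff II-4×II-5: nn
N/III-2 aff II-4×II-5: nn
N/III-3 un II-1×II-2: Nn
⇒ N over [I-1,I-2,II-1,II-2,II-3,II-4,II-5,III-1,III-2,III-3]: 1 consistent
V/I-1 ? ·: VV|Vv
V/I-2 aff ·: vv
V/II-1 un I-1×I-2: Vv
V/II-2 un ·: VV|Vv
V/II-3 ? I-1×I-2: Vv|vv
V/II-4 un I-1×I-2: Vv
V/II-5 ? ·: VV|Vv|vv
V/III-1 un II-4×II-5: VV|Vv
V/III-2 un II-4×II-5: VV|Vv
V/III-3 un II-1×II-2: VV|Vv
⇒ V over [I-1,I-2,II-1,II-2,II-3,II-4,II-5,III-1,III-2,III-3]: 108 consistent
Z/I-1 un ·: ZZ|Zz
Z/I-2 ? ·: ZZ|Zz|zz
Z/II-1 ? I-1×I-2: ZZ|Zz
Z/II-2 aff ·: zz
Z/II-3 ? I-1×I-2: ZZ|Zz|zz
Z/II-4 ? I-1×I-2: ZZ|Zz|zz
Z/II-5 un ·: ZZ|Zz
Z/III-1 ? II-4×II-5: ZZ|Zz|zz
Z/III-2 un II-4×II-5: ZZ|Zz
Z/III-3 un II-1×II-2: Zz
⇒ Z over [I-1,I-2,II-1,II-2,II-3,II-4,II-5,III-1,III-2,III-3]: 269 consistent

II-5 ∈ {Nn VV ZZ, Nn VV Zz, Nn Vv ZZ, Nn Vv Zz, Nn vv ZZ, Nn vv Zz}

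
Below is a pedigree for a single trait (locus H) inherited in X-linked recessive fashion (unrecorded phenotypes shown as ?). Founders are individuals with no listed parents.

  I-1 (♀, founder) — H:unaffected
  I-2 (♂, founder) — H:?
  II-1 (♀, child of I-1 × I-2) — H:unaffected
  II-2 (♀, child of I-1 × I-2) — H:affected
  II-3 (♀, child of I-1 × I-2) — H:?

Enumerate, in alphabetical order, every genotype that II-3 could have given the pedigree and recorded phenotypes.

II-3 ∈ {X^HX^h, X^hX^h}

H/I-1 un ·: X^HX^h
H/I-2 ? ·: X^hY
H/II-1 un I-1×I-2: X^HX^h
H/II-2 aff I-1×I-2: X^hX^h
H/II-3 ? I-1×I-2: X^HX^h|X^hX^h
⇒ H over [I-1,I-2,II-1,II-2,II-3]: 2 consistent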